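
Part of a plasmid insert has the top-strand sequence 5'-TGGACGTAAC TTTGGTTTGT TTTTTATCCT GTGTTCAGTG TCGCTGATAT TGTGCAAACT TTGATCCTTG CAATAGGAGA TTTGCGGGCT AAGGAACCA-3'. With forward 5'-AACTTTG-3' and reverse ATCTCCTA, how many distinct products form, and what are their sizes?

Two products: 74 bp, 25 bp

The forward primer AACTTTG matches the top strand at positions 8–14, 57–63.
The reverse primer's reverse complement is TAGGAGAT, matching at positions 74–81.
Each forward site pairs with the reverse site to give a product ending at position 81: sizes 74, 25 bp.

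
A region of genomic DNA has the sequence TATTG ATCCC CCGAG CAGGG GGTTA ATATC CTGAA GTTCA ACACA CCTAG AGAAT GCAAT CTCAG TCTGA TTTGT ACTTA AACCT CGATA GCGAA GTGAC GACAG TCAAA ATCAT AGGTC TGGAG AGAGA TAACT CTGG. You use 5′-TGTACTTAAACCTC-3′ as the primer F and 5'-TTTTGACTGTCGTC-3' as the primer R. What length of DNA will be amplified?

39 bp

The forward primer matches the template at positions 73–86.
Reverse complement of the reverse primer: GACGACAGTCAAAA. This occurs on the top strand at positions 98–111.
The product runs from position 73 to position 111, so its length is 111 − 73 + 1 = 39 bp.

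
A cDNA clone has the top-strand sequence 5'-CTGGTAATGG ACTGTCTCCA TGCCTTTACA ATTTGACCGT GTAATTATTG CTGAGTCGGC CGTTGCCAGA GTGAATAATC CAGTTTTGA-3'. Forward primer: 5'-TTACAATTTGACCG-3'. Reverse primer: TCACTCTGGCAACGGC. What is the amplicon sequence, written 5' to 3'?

5'-TTACAATTTGACCGTGTAATTATTGCTGAGTCGGCCGTTGCCAGAGTGA-3'

Scanning the template, TTACAATTTGACCG occurs at positions 26–39; this primer anneals to the bottom strand there with its 3' end pointing downstream.
Taking the reverse complement of TCACTCTGGCAACGGC gives GCCGTTGCCAGAGTGA, found at positions 59–74 on the template; the primer anneals here to the top strand with its 3' end pointing upstream.
The product is the template from position 26 through 74 (49 bp).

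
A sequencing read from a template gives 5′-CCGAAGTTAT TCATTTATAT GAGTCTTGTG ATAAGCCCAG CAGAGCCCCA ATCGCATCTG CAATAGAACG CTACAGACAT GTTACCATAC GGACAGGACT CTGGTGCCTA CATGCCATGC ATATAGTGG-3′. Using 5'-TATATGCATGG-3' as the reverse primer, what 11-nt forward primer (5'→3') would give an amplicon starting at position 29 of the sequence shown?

5'-TGATAAGCCCA-3'

The reverse primer's reverse complement CCATGCATATA matches the template at positions 115–125; the product starts at position 29.
The forward primer is identical to the top strand over positions 29–39: TGATAAGCCCA.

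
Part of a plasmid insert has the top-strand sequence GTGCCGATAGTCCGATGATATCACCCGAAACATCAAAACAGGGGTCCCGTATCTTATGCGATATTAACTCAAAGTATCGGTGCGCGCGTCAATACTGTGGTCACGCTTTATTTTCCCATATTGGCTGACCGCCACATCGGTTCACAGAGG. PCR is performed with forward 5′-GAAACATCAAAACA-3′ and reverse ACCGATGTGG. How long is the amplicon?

Scanning the template, GAAACATCAAAACA occurs at positions 27–40; this primer anneals to the bottom strand there with its 3' end pointing downstream.
The reverse primer's reverse complement is CCACATCGGT, which matches the template at positions 132–141.
The product runs from position 27 to position 141, so its length is 141 − 27 + 1 = 115 bp.

115 bp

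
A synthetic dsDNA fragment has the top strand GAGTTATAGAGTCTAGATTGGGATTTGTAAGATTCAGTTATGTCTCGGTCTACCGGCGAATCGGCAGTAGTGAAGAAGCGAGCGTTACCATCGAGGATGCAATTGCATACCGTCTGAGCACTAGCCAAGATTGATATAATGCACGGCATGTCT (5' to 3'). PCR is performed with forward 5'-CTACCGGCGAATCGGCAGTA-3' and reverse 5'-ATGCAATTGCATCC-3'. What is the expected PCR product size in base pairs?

Forward primer CTACCGGCGAATCGGCAGTA is found on the top strand at positions 50–69.
The reverse primer's reverse complement is GGATGCAATTGCAT, which matches the template at positions 95–108.
The product runs from position 50 to position 108, so its length is 108 − 50 + 1 = 59 bp.

59 bp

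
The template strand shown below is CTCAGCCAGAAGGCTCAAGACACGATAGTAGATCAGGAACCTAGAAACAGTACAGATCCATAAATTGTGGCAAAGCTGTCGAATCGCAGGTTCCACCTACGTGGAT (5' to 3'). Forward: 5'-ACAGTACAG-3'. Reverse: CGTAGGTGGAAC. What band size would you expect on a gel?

55 bp

Forward primer ACAGTACAG is found on the top strand at positions 47–55.
The reverse primer's reverse complement is GTTCCACCTACG, which matches the template at positions 90–101.
Product length = (reverse-primer end) − (forward-primer start) + 1 = 101 − 47 + 1 = 55 bp.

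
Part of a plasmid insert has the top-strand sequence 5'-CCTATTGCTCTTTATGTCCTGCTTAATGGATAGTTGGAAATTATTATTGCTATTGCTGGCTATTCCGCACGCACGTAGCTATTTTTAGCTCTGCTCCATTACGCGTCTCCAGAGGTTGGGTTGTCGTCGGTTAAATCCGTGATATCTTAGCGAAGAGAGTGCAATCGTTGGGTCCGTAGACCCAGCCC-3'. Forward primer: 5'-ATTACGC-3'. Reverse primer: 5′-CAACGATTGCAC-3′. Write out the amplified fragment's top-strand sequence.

5'-ATTACGCGTCTCCAGAGGTTGGGTTGTCGTCGGTTAAATCCGTGATATCTTAGCGAAGAGAGTGCAATCGTTG-3'

Forward primer ATTACGC is found on the top strand at positions 98–104.
Taking the reverse complement of CAACGATTGCAC gives GTGCAATCGTTG, found at positions 159–170 on the template; the primer anneals here to the top strand with its 3' end pointing upstream.
The product is the template from position 98 through 170 (73 bp).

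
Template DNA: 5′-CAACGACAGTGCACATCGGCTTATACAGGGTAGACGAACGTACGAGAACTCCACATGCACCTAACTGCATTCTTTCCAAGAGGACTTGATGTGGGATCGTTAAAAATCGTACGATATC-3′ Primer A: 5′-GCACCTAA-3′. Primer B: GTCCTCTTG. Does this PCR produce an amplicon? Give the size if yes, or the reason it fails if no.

Yes — a 29 bp product.

Primer A (GCACCTAA) matches the top strand at positions 57–64; it acts as a forward primer.
Primer B's reverse complement is CAAGAGGAC, matching the top strand at positions 77–85; it acts as a reverse primer.
The 3' ends face each other across positions 57–85, giving a 29 bp product.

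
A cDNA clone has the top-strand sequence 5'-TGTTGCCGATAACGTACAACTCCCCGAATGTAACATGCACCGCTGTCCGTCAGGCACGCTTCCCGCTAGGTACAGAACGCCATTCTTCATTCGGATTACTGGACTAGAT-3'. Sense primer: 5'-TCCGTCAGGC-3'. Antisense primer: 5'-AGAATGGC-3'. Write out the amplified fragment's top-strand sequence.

5'-TCCGTCAGGCACGCTTCCCGCTAGGTACAGAACGCCATTCT-3'

The forward primer matches the template at positions 46–55.
The reverse primer's reverse complement is GCCATTCT, which matches the template at positions 79–86.
The product is the template from position 46 through 86 (41 bp).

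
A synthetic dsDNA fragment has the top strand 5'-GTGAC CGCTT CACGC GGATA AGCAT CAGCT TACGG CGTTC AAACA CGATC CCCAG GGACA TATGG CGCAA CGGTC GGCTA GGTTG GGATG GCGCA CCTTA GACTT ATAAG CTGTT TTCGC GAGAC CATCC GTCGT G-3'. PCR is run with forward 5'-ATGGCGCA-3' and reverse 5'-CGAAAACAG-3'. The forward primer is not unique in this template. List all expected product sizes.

The forward primer ATGGCGCA matches the top strand at positions 62–69, 88–95.
The reverse primer's reverse complement is CTGTTTTCG, matching at positions 111–119.
Each forward site pairs with the reverse site to give a product ending at position 119: sizes 58, 32 bp.

58 bp, 32 bp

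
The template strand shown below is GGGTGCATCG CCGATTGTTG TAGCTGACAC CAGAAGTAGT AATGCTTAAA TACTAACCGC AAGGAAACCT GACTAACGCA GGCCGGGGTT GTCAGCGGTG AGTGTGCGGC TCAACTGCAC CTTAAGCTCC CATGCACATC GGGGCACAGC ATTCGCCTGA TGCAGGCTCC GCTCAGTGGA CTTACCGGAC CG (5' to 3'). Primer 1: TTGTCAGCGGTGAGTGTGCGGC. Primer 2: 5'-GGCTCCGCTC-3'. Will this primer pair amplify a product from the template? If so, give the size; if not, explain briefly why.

No product — both primers anneal to the same strand and extend in the same direction.

Primer 1 (TTGTCAGCGGTGAGTGTGCGGC) matches the top strand at positions 89–110 (3' end points downstream).
Primer 2 (GGCTCCGCTC) also matches the top strand directly, at positions 165–174 — its reverse complement GAGCGGAGCC is not present.
Both primers anneal to the bottom strand with 3' ends pointing the same way, so neither can prime synthesis back toward the other.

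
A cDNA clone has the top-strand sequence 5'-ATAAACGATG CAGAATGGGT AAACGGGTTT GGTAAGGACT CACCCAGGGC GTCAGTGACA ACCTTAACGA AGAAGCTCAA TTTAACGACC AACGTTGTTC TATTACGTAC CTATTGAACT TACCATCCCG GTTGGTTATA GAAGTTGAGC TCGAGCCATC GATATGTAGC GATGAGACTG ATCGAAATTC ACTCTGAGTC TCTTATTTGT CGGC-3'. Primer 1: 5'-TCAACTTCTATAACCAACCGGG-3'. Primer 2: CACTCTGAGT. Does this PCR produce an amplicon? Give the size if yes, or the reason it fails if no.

Primer 1 (TCAACTTCTATAACCAACCGGG) has reverse complement CCCGGTTGGTTATAGAAGTTGA, which matches the top strand at positions 127–148; primer 1 anneals to the top strand there with its 3' end pointing upstream toward position 127.
Primer 2 (CACTCTGAGT) matches the top strand directly at positions 190–199; it anneals to the bottom strand with its 3' end pointing downstream toward position 199.
The 3' ends diverge (primer 1 extends toward position 1, primer 2 toward position 214), so the primers never converge on a shared product.

No product — the primers' 3' ends point away from each other.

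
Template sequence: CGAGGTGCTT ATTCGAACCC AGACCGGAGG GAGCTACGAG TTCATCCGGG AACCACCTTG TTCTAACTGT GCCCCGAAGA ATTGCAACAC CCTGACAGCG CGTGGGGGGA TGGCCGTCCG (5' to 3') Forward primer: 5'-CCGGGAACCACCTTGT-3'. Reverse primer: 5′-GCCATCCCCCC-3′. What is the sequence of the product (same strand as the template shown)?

Forward primer CCGGGAACCACCTTGT is found on the top strand at positions 46–61.
Reverse complement of the reverse primer: GGGGGGATGGC. This occurs on the top strand at positions 104–114.
The product is the template from position 46 through 114 (69 bp).

5'-CCGGGAACCACCTTGTTCTAACTGTGCCCCGAAGAATTGCAACACCCTGACAGCGCGTGGGGGGATGGC-3'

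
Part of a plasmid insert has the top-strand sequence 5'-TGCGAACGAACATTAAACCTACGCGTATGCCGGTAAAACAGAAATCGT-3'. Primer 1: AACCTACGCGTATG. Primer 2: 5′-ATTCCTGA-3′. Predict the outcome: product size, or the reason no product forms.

Primer 2 (ATTCCTGA) does not match the top strand, and its reverse complement TCAGGAAT does not match either.
With no annealing site for primer 2, no amplification occurs.

No product — primer 2 has no binding site in the template.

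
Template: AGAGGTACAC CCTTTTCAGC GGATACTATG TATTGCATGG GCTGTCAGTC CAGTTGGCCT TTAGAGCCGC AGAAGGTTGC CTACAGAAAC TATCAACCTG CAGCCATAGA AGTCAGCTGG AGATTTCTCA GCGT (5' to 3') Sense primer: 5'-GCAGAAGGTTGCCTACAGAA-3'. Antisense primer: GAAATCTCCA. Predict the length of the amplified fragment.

The forward primer matches the template at positions 69–88.
The reverse primer's reverse complement is TGGAGATTTC, which matches the template at positions 118–127.
Amplicon spans positions 69–127: 59 bp.

59 bp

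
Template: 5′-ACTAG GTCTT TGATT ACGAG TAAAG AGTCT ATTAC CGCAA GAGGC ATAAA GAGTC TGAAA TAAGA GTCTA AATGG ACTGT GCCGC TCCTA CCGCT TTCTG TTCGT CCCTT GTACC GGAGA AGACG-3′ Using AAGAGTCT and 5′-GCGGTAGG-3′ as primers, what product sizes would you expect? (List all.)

72 bp, 46 bp, 33 bp

The forward primer AAGAGTCT matches the top strand at positions 23–30, 49–56, 62–69.
The reverse primer's reverse complement is CCTACCGC, matching at positions 87–94.
Each forward site pairs with the reverse site to give a product ending at position 94: sizes 72, 46, 33 bp.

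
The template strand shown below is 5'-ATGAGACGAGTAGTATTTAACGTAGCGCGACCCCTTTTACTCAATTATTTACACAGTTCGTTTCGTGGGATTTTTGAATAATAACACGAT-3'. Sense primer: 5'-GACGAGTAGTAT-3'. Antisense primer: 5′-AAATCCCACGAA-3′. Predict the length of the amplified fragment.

69 bp

Scanning the template, GACGAGTAGTAT occurs at positions 5–16; this primer anneals to the bottom strand there with its 3' end pointing downstream.
The reverse primer's reverse complement is TTCGTGGGATTT, which matches the template at positions 62–73.
Product length = (reverse-primer end) − (forward-primer start) + 1 = 73 − 5 + 1 = 69 bp.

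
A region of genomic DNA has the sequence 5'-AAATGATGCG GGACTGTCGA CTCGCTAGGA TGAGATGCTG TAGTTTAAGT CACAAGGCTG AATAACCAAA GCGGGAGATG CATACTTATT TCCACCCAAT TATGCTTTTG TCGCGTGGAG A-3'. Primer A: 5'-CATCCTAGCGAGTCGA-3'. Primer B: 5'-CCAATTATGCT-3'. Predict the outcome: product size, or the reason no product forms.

No product — the primers' 3' ends point away from each other.

Primer A (CATCCTAGCGAGTCGA) has reverse complement TCGACTCGCTAGGATG, which matches the top strand at positions 17–32; primer A anneals to the top strand there with its 3' end pointing upstream toward position 17.
Primer B (CCAATTATGCT) matches the top strand directly at positions 96–106; it anneals to the bottom strand with its 3' end pointing downstream toward position 106.
The 3' ends diverge (primer A extends toward position 1, primer B toward position 121), so the primers never converge on a shared product.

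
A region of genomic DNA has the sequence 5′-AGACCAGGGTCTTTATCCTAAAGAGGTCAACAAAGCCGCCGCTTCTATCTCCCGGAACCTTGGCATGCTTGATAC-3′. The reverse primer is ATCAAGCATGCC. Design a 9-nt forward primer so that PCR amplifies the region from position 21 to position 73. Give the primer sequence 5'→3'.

5'-AAGAGGTCA-3'

The reverse primer's reverse complement GGCATGCTTGAT matches the template at positions 62–73; the product starts at position 21.
The forward primer is identical to the top strand over positions 21–29: AAGAGGTCA.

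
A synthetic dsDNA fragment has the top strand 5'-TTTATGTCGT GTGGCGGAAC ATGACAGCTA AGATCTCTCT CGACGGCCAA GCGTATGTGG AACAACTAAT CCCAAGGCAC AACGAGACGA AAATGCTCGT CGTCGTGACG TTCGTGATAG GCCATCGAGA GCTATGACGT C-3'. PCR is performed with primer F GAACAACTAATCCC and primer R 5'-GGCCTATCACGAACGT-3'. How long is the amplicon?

64 bp

Forward primer GAACAACTAATCCC is found on the top strand at positions 60–73.
Taking the reverse complement of GGCCTATCACGAACGT gives ACGTTCGTGATAGGCC, found at positions 108–123 on the template; the primer anneals here to the top strand with its 3' end pointing upstream.
The product runs from position 60 to position 123, so its length is 123 − 60 + 1 = 64 bp.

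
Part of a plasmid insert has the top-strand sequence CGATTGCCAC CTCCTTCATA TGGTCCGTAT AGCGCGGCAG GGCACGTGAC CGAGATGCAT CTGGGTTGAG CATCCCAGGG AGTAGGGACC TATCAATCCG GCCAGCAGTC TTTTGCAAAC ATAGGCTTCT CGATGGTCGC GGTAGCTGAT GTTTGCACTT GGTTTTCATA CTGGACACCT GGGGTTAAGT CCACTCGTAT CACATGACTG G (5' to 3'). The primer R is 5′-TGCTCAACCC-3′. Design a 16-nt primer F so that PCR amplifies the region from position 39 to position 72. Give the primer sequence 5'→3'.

5'-AGGGCACGTGACCGAG-3'

The reverse primer's reverse complement GGGTTGAGCA matches the template at positions 63–72; the product starts at position 39.
The forward primer is identical to the top strand over positions 39–54: AGGGCACGTGACCGAG.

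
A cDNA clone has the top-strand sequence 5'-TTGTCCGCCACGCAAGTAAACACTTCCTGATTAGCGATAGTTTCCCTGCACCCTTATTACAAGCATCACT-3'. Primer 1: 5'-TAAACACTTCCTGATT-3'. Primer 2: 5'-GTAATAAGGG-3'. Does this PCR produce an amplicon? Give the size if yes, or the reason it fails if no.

Yes — a 44 bp product.

Primer 1 (TAAACACTTCCTGATT) matches the top strand at positions 17–32; it acts as a forward primer.
Primer 2's reverse complement is CCCTTATTAC, matching the top strand at positions 51–60; it acts as a reverse primer.
The 3' ends face each other across positions 17–60, giving a 44 bp product.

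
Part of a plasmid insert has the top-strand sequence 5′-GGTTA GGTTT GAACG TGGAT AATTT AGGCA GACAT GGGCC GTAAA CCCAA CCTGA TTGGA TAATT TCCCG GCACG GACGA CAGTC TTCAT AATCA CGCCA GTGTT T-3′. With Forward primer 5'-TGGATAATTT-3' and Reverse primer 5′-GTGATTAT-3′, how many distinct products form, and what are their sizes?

The forward primer TGGATAATTT matches the top strand at positions 16–25, 57–66.
The reverse primer's reverse complement is ATAATCAC, matching at positions 89–96.
Each forward site pairs with the reverse site to give a product ending at position 96: sizes 81, 40 bp.

Two products: 81 bp, 40 bp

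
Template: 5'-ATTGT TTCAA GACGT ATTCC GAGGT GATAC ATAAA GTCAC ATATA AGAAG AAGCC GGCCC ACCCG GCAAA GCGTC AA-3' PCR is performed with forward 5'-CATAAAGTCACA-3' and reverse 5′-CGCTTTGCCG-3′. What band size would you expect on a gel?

Forward primer CATAAAGTCACA is found on the top strand at positions 30–41.
Reverse complement of the reverse primer: CGGCAAAGCG. This occurs on the top strand at positions 64–73.
Amplicon spans positions 30–73: 44 bp.

44 bp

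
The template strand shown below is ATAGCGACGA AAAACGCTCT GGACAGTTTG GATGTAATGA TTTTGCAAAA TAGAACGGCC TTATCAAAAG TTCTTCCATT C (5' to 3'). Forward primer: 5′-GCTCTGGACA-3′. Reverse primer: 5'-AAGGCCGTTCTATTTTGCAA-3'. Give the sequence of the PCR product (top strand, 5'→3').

5'-GCTCTGGACAGTTTGGATGTAATGATTTTGCAAAATAGAACGGCCTT-3'

Scanning the template, GCTCTGGACA occurs at positions 16–25; this primer anneals to the bottom strand there with its 3' end pointing downstream.
Reverse complement of the reverse primer: TTGCAAAATAGAACGGCCTT. This occurs on the top strand at positions 43–62.
The product is the template from position 16 through 62 (47 bp).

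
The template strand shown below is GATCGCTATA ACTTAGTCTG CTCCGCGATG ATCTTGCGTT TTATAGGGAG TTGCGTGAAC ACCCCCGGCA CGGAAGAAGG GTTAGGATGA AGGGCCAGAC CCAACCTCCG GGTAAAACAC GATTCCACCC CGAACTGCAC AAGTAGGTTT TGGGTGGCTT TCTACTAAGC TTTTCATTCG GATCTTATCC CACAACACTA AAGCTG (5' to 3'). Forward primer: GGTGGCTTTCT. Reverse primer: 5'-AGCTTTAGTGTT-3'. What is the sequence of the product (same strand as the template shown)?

5'-GGTGGCTTTCTACTAAGCTTTTCATTCGGATCTTATCCCACAACACTAAAGCT-3'

Forward primer GGTGGCTTTCT is found on the top strand at positions 153–163.
The reverse primer's reverse complement is AACACTAAAGCT, which matches the template at positions 194–205.
The product is the template from position 153 through 205 (53 bp).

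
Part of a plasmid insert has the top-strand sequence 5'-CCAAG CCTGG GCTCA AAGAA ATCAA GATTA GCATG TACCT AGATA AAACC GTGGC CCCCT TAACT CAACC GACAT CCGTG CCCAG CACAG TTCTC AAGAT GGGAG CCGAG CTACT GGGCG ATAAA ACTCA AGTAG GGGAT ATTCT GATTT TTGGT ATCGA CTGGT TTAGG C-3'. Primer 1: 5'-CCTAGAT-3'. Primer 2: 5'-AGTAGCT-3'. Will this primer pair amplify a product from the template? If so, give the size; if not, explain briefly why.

Primer 1 (CCTAGAT) matches the top strand at positions 38–44; it acts as a forward primer.
Primer 2's reverse complement is AGCTACT, matching the top strand at positions 109–115; it acts as a reverse primer.
The 3' ends face each other across positions 38–115, giving a 78 bp product.

Yes — a 78 bp product.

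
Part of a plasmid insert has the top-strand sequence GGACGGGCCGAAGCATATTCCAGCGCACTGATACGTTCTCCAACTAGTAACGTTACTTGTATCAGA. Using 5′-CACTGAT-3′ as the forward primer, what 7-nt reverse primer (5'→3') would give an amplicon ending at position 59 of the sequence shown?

The forward primer binds at positions 26–32; the product's 3' end on the top strand is position 59.
The reverse primer anneals to the top strand over positions 53–59, i.e. to TTACTTG.
Its sequence written 5'→3' is the reverse complement: CAAGTAA.

5'-CAAGTAA-3'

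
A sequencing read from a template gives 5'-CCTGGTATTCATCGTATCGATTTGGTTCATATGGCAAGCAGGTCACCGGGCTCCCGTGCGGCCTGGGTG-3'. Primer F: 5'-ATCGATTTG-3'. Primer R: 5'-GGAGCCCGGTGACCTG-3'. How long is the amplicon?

39 bp

Scanning the template, ATCGATTTG occurs at positions 16–24; this primer anneals to the bottom strand there with its 3' end pointing downstream.
The reverse primer's reverse complement is CAGGTCACCGGGCTCC, which matches the template at positions 39–54.
Amplicon spans positions 16–54: 39 bp.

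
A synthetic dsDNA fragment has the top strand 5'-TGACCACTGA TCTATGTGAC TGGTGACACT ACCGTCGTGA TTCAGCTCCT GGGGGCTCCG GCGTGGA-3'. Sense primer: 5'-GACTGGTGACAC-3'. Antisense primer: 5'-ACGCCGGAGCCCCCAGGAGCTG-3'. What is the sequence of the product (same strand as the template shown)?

5'-GACTGGTGACACTACCGTCGTGATTCAGCTCCTGGGGGCTCCGGCGT-3'

Scanning the template, GACTGGTGACAC occurs at positions 18–29; this primer anneals to the bottom strand there with its 3' end pointing downstream.
The reverse primer's reverse complement is CAGCTCCTGGGGGCTCCGGCGT, which matches the template at positions 43–64.
The product is the template from position 18 through 64 (47 bp).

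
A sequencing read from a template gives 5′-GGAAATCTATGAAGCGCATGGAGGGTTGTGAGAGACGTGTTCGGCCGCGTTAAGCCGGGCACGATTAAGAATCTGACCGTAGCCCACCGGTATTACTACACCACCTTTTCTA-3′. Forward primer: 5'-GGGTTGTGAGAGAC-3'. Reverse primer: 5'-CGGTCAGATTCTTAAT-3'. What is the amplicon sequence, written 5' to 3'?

5'-GGGTTGTGAGAGACGTGTTCGGCCGCGTTAAGCCGGGCACGATTAAGAATCTGACCG-3'

Forward primer GGGTTGTGAGAGAC is found on the top strand at positions 23–36.
Reverse complement of the reverse primer: ATTAAGAATCTGACCG. This occurs on the top strand at positions 64–79.
The product is the template from position 23 through 79 (57 bp).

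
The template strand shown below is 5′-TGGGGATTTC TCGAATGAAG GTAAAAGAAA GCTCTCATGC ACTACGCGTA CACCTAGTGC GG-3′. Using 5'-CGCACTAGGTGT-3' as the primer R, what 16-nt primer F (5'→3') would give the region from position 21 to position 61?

5'-GTAAAAGAAAGCTCTC-3'

The reverse primer's reverse complement ACACCTAGTGCG matches the template at positions 50–61; the product starts at position 21.
The forward primer is identical to the top strand over positions 21–36: GTAAAAGAAAGCTCTC.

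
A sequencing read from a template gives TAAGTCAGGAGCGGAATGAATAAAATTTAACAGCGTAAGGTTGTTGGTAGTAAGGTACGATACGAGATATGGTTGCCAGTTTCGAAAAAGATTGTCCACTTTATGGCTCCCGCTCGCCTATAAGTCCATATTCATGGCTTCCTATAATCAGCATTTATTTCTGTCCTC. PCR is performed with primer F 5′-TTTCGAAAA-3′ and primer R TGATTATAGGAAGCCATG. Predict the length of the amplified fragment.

71 bp

Scanning the template, TTTCGAAAA occurs at positions 80–88; this primer anneals to the bottom strand there with its 3' end pointing downstream.
The reverse primer's reverse complement is CATGGCTTCCTATAATCA, which matches the template at positions 133–150.
Product length = (reverse-primer end) − (forward-primer start) + 1 = 150 − 80 + 1 = 71 bp.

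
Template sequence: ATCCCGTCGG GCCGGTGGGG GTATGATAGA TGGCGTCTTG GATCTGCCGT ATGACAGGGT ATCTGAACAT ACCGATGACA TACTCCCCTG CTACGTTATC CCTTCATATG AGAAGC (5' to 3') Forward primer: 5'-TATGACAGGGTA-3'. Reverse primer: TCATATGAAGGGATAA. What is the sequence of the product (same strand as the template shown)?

5'-TATGACAGGGTATCTGAACATACCGATGACATACTCCCCTGCTACGTTATCCCTTCATATGA-3'

Forward primer TATGACAGGGTA is found on the top strand at positions 50–61.
Taking the reverse complement of TCATATGAAGGGATAA gives TTATCCCTTCATATGA, found at positions 96–111 on the template; the primer anneals here to the top strand with its 3' end pointing upstream.
The product is the template from position 50 through 111 (62 bp).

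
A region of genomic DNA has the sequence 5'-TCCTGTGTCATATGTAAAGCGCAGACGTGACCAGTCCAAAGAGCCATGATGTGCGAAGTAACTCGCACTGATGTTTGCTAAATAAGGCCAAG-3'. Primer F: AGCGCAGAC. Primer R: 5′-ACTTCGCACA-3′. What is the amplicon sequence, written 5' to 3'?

5'-AGCGCAGACGTGACCAGTCCAAAGAGCCATGATGTGCGAAGT-3'

Scanning the template, AGCGCAGAC occurs at positions 18–26; this primer anneals to the bottom strand there with its 3' end pointing downstream.
Taking the reverse complement of ACTTCGCACA gives TGTGCGAAGT, found at positions 50–59 on the template; the primer anneals here to the top strand with its 3' end pointing upstream.
The product is the template from position 18 through 59 (42 bp).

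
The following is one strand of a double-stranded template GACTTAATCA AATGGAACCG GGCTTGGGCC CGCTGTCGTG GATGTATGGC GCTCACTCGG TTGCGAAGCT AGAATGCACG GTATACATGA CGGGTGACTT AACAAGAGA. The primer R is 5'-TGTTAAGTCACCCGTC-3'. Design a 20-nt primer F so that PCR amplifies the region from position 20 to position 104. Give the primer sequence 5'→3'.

5'-GGGCTTGGGCCCGCTGTCGT-3'

The reverse primer's reverse complement GACGGGTGACTTAACA matches the template at positions 89–104; the product starts at position 20.
The forward primer is identical to the top strand over positions 20–39: GGGCTTGGGCCCGCTGTCGT.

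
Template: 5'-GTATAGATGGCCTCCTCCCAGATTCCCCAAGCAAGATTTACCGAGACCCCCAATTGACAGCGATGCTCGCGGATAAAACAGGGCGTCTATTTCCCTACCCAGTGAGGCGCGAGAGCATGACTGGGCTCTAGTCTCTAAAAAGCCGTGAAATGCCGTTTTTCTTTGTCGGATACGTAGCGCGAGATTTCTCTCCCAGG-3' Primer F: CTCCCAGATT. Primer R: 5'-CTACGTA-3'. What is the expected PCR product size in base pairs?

163 bp

The forward primer matches the template at positions 15–24.
Reverse complement of the reverse primer: TACGTAG. This occurs on the top strand at positions 171–177.
Product length = (reverse-primer end) − (forward-primer start) + 1 = 177 − 15 + 1 = 163 bp.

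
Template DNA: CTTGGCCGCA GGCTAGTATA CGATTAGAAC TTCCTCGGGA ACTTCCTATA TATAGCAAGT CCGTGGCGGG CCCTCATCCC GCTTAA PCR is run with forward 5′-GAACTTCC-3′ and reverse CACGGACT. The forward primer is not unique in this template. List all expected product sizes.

39 bp, 27 bp

The forward primer GAACTTCC matches the top strand at positions 27–34, 39–46.
The reverse primer's reverse complement is AGTCCGTG, matching at positions 58–65.
Each forward site pairs with the reverse site to give a product ending at position 65: sizes 39, 27 bp.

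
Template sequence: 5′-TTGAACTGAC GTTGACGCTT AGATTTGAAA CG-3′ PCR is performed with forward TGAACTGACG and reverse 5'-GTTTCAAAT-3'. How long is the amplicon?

Scanning the template, TGAACTGACG occurs at positions 2–11; this primer anneals to the bottom strand there with its 3' end pointing downstream.
Taking the reverse complement of GTTTCAAAT gives ATTTGAAAC, found at positions 23–31 on the template; the primer anneals here to the top strand with its 3' end pointing upstream.
The product runs from position 2 to position 31, so its length is 31 − 2 + 1 = 30 bp.

30 bp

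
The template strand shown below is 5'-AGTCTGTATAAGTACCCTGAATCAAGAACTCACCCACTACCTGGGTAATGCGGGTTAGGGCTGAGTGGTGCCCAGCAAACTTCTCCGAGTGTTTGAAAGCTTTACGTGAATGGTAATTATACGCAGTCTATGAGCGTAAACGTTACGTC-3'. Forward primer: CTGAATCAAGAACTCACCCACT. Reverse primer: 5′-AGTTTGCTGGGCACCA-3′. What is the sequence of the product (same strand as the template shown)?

The forward primer matches the template at positions 17–38.
Reverse complement of the reverse primer: TGGTGCCCAGCAAACT. This occurs on the top strand at positions 66–81.
The product is the template from position 17 through 81 (65 bp).

5'-CTGAATCAAGAACTCACCCACTACCTGGGTAATGCGGGTTAGGGCTGAGTGGTGCCCAGCAAACT-3'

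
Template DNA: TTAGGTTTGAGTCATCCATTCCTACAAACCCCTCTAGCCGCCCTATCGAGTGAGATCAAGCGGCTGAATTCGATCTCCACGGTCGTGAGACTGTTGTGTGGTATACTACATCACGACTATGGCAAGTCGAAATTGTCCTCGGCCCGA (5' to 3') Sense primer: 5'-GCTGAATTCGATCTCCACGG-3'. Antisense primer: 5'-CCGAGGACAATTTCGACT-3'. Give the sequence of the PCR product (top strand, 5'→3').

Forward primer GCTGAATTCGATCTCCACGG is found on the top strand at positions 63–82.
Taking the reverse complement of CCGAGGACAATTTCGACT gives AGTCGAAATTGTCCTCGG, found at positions 125–142 on the template; the primer anneals here to the top strand with its 3' end pointing upstream.
The product is the template from position 63 through 142 (80 bp).

5'-GCTGAATTCGATCTCCACGGTCGTGAGACTGTTGTGTGGTATACTACATCACGACTATGGCAAGTCGAAATTGTCCTCGG-3'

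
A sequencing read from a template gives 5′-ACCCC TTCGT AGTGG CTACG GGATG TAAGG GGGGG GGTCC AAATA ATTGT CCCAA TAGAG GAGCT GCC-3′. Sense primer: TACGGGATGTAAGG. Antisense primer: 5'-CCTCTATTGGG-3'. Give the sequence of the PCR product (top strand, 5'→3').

Scanning the template, TACGGGATGTAAGG occurs at positions 17–30; this primer anneals to the bottom strand there with its 3' end pointing downstream.
Taking the reverse complement of CCTCTATTGGG gives CCCAATAGAGG, found at positions 51–61 on the template; the primer anneals here to the top strand with its 3' end pointing upstream.
The product is the template from position 17 through 61 (45 bp).

5'-TACGGGATGTAAGGGGGGGGGTCCAAATAATTGTCCCAATAGAGG-3'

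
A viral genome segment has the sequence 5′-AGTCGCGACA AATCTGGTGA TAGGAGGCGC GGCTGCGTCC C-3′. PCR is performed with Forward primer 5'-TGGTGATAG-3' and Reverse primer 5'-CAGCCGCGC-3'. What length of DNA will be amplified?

Forward primer TGGTGATAG is found on the top strand at positions 15–23.
The reverse primer's reverse complement is GCGCGGCTG, which matches the template at positions 27–35.
Amplicon spans positions 15–35: 21 bp.

21 bp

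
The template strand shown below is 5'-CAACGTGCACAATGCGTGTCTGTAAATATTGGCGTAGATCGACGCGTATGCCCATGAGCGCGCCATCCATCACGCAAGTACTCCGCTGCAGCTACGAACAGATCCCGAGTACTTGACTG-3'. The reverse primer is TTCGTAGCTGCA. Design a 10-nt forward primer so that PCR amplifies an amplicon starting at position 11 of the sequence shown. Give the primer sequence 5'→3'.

The reverse primer's reverse complement TGCAGCTACGAA matches the template at positions 87–98; the product starts at position 11.
The forward primer is identical to the top strand over positions 11–20: AATGCGTGTC.

5'-AATGCGTGTC-3'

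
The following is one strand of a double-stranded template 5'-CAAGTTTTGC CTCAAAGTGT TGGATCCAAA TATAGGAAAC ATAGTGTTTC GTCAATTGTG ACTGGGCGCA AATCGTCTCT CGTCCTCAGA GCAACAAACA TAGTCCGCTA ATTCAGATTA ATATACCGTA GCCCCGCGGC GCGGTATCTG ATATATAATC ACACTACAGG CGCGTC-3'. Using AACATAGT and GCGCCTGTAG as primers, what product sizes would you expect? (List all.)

136 bp, 77 bp

The forward primer AACATAGT matches the top strand at positions 38–45, 97–104.
The reverse primer's reverse complement is CTACAGGCGC, matching at positions 164–173.
Each forward site pairs with the reverse site to give a product ending at position 173: sizes 136, 77 bp.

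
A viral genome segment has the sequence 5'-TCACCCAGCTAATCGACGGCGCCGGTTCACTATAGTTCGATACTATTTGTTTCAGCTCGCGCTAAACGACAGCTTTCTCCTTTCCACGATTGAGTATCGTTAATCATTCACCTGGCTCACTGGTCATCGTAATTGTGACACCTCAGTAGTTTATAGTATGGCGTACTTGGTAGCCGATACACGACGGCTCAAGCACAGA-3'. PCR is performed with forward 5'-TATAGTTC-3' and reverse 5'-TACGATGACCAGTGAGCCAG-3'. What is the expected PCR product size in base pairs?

Forward primer TATAGTTC is found on the top strand at positions 31–38.
Reverse complement of the reverse primer: CTGGCTCACTGGTCATCGTA. This occurs on the top strand at positions 112–131.
Amplicon spans positions 31–131: 101 bp.

101 bp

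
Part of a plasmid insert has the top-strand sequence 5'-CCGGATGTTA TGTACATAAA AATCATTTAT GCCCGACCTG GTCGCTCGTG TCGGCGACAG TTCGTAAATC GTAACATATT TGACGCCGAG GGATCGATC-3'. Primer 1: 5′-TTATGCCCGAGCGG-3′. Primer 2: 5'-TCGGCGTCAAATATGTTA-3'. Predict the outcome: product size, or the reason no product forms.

Primer 1 (TTATGCCCGAGCGG) does not match the top strand, and its reverse complement CCGCTCGGGCATAA does not match either.
With no annealing site for primer 1, no amplification occurs.

No product — primer 1 has no binding site in the template.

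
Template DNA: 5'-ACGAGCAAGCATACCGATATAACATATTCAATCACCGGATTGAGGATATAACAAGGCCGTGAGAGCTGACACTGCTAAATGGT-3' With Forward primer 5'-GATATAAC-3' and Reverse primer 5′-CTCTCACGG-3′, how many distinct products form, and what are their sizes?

The forward primer GATATAAC matches the top strand at positions 16–23, 45–52.
The reverse primer's reverse complement is CCGTGAGAG, matching at positions 57–65.
Each forward site pairs with the reverse site to give a product ending at position 65: sizes 50, 21 bp.

Two products: 50 bp, 21 bp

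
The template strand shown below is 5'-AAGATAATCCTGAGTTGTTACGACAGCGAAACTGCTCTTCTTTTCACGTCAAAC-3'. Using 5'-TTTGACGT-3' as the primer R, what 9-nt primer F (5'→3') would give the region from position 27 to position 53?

5'-CGAAACTGC-3'

The reverse primer's reverse complement ACGTCAAA matches the template at positions 46–53; the product starts at position 27.
The forward primer is identical to the top strand over positions 27–35: CGAAACTGC.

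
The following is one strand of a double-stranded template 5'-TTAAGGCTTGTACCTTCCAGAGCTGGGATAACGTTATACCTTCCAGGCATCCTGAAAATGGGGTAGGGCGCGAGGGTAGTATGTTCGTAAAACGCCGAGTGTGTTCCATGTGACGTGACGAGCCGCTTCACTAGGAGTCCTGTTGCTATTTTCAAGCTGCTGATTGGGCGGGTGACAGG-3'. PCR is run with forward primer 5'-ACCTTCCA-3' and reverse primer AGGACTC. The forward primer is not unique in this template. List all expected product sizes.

The forward primer ACCTTCCA matches the top strand at positions 12–19, 38–45.
The reverse primer's reverse complement is GAGTCCT, matching at positions 135–141.
Each forward site pairs with the reverse site to give a product ending at position 141: sizes 130, 104 bp.

130 bp, 104 bp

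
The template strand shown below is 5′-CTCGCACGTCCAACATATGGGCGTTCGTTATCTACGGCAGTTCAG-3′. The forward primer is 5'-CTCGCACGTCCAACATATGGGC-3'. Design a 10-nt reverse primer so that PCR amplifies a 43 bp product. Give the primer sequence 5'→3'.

The forward primer binds at positions 1–22, so a 43 bp product ends at position 1 + 43 − 1 = 43.
The reverse primer anneals to the top strand over positions 34–43, i.e. to ACGGCAGTTC.
Its sequence written 5'→3' is the reverse complement: GAACTGCCGT.

5'-GAACTGCCGT-3'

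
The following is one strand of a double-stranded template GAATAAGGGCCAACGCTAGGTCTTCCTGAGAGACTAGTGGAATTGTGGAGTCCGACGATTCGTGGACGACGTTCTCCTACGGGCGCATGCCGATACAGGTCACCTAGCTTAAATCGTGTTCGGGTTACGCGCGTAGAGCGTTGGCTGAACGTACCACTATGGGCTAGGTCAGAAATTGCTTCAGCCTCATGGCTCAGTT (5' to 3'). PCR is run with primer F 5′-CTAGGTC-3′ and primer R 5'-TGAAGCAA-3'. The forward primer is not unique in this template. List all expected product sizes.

The forward primer CTAGGTC matches the top strand at positions 16–22, 164–170.
The reverse primer's reverse complement is TTGCTTCA, matching at positions 176–183.
Each forward site pairs with the reverse site to give a product ending at position 183: sizes 168, 20 bp.

168 bp, 20 bp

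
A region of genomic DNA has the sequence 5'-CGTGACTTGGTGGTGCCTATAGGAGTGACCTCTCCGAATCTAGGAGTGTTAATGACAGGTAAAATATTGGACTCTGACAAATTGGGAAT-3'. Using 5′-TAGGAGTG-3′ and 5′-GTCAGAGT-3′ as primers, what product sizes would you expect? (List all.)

The forward primer TAGGAGTG matches the top strand at positions 20–27, 41–48.
The reverse primer's reverse complement is ACTCTGAC, matching at positions 71–78.
Each forward site pairs with the reverse site to give a product ending at position 78: sizes 59, 38 bp.

59 bp, 38 bp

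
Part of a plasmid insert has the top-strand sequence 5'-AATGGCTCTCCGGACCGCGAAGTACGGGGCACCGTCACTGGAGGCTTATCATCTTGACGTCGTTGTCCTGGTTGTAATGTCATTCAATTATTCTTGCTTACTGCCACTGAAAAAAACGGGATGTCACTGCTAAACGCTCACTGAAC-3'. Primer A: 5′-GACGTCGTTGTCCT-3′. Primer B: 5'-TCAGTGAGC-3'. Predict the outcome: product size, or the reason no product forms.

Yes — an 89 bp product.

Primer A (GACGTCGTTGTCCT) matches the top strand at positions 56–69; it acts as a forward primer.
Primer B's reverse complement is GCTCACTGA, matching the top strand at positions 136–144; it acts as a reverse primer.
The 3' ends face each other across positions 56–144, giving an 89 bp product.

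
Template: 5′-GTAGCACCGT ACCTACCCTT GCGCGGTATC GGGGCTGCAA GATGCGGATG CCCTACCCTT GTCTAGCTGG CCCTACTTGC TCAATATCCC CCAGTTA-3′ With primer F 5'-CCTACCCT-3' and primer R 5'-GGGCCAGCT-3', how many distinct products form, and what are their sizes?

The forward primer CCTACCCT matches the top strand at positions 12–19, 52–59.
The reverse primer's reverse complement is AGCTGGCCC, matching at positions 65–73.
Each forward site pairs with the reverse site to give a product ending at position 73: sizes 62, 22 bp.

Two products: 62 bp, 22 bp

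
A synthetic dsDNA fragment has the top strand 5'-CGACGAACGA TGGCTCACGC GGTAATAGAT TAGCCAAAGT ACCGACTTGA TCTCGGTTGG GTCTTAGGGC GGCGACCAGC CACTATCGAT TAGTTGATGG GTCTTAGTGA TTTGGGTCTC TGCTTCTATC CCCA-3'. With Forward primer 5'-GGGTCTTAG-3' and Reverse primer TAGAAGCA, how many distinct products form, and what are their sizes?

The forward primer GGGTCTTAG matches the top strand at positions 59–67, 99–107.
The reverse primer's reverse complement is TGCTTCTA, matching at positions 121–128.
Each forward site pairs with the reverse site to give a product ending at position 128: sizes 70, 30 bp.

Two products: 70 bp, 30 bp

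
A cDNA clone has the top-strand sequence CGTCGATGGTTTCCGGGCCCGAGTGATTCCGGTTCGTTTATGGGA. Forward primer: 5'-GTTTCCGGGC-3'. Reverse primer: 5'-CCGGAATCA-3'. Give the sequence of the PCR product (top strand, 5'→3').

5'-GTTTCCGGGCCCGAGTGATTCCGG-3'

Forward primer GTTTCCGGGC is found on the top strand at positions 9–18.
The reverse primer's reverse complement is TGATTCCGG, which matches the template at positions 24–32.
The product is the template from position 9 through 32 (24 bp).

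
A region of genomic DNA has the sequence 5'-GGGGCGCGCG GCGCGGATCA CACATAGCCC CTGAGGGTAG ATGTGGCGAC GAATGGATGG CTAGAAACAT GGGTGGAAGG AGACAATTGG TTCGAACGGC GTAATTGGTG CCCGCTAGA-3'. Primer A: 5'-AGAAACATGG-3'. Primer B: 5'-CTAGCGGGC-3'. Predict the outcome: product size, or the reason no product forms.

Primer A (AGAAACATGG) matches the top strand at positions 63–72; it acts as a forward primer.
Primer B's reverse complement is GCCCGCTAG, matching the top strand at positions 110–118; it acts as a reverse primer.
The 3' ends face each other across positions 63–118, giving a 56 bp product.

Yes — a 56 bp product.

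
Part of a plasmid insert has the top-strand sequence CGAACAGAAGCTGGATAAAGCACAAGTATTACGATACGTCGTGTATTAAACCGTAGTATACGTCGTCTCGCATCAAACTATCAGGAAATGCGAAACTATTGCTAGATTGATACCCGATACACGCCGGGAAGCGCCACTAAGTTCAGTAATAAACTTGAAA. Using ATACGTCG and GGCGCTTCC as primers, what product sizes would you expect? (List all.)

The forward primer ATACGTCG matches the top strand at positions 34–41, 58–65.
The reverse primer's reverse complement is GGAAGCGCC, matching at positions 127–135.
Each forward site pairs with the reverse site to give a product ending at position 135: sizes 102, 78 bp.

102 bp, 78 bp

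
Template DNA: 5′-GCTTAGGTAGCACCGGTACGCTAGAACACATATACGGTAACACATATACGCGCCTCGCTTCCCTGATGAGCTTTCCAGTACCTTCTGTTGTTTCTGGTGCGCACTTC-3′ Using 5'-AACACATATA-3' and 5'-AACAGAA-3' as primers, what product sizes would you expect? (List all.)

The forward primer AACACATATA matches the top strand at positions 25–34, 39–48.
The reverse primer's reverse complement is TTCTGTT, matching at positions 83–89.
Each forward site pairs with the reverse site to give a product ending at position 89: sizes 65, 51 bp.

65 bp, 51 bp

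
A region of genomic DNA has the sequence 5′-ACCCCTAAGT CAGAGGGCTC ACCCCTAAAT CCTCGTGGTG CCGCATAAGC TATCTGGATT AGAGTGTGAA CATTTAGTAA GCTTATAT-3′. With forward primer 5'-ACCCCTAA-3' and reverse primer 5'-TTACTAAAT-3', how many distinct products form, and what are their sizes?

Two products: 80 bp, 60 bp

The forward primer ACCCCTAA matches the top strand at positions 1–8, 21–28.
The reverse primer's reverse complement is ATTTAGTAA, matching at positions 72–80.
Each forward site pairs with the reverse site to give a product ending at position 80: sizes 80, 60 bp.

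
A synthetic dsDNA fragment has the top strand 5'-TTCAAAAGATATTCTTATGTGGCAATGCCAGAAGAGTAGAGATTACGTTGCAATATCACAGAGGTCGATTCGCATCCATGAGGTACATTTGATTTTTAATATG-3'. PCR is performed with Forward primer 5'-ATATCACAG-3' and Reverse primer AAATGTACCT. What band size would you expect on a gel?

Scanning the template, ATATCACAG occurs at positions 53–61; this primer anneals to the bottom strand there with its 3' end pointing downstream.
Taking the reverse complement of AAATGTACCT gives AGGTACATTT, found at positions 81–90 on the template; the primer anneals here to the top strand with its 3' end pointing upstream.
Product length = (reverse-primer end) − (forward-primer start) + 1 = 90 − 53 + 1 = 38 bp.

38 bp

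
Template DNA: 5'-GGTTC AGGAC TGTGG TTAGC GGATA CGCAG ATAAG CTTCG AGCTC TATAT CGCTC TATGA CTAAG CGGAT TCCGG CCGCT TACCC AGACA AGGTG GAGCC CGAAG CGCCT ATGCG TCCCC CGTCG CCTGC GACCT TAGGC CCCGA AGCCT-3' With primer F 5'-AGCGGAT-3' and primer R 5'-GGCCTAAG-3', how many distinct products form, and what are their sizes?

Two products: 124 bp, 78 bp

The forward primer AGCGGAT matches the top strand at positions 18–24, 64–70.
The reverse primer's reverse complement is CTTAGGCC, matching at positions 134–141.
Each forward site pairs with the reverse site to give a product ending at position 141: sizes 124, 78 bp.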